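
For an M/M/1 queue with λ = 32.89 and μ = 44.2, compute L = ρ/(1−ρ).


ρ = λ/μ = 32.89/44.2 = 0.7441
L = ρ/(1−ρ) = 0.7441/(1 − 0.7441) = 0.7441/0.2559 = 2.9080

Final: 2.9080


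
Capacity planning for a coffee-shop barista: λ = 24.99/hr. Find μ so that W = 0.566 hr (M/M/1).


W = 1/(μ−λ) ⇒ μ − λ = 1/W = 1/0.566 = 1.7668
μ = λ + 1/W = 24.99 + 1.7668 = 26.7568 per hr

Final: 26.7568 /hr


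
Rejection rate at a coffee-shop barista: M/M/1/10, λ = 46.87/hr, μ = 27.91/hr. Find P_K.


ρ = λ/μ = 46.87/27.91 = 1.6793
P_K = (1−ρ)ρ^K/(1−ρ^(K+1)) = (-0.6793·178.382058)/(1 − 299.561701)
= -121.179642/-298.561701 = 0.405878

Final: 0.405878


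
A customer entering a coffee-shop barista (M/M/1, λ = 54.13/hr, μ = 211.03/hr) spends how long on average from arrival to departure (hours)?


W = 1/(μ−λ) = 1/(211.03 − 54.13) = 1/156.90 = 0.006373 hr

Final: 0.006373 hr


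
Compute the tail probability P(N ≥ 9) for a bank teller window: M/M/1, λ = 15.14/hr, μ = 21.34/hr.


ρ = 15.14/21.34 = 0.7095
P(N ≥ n) = ρ^n = 0.7095^9 = 0.045539

Final: 0.045539


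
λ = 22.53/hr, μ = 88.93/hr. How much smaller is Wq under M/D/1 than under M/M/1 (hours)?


ρ = 22.53/88.93 = 0.2533
Wq(M/M/1) = ρ/(μ−λ) = 0.2533/66.40 = 0.003815 hr
Wq(M/D/1) = ρ/(2(μ−λ)) = 0.001908 hr
Savings = 0.003815 − 0.001908 = 0.001908 hr

Final: 0.001908 hr


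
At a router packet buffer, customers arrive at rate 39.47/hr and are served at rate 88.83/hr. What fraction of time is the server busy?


ρ = λ/μ = 39.47/88.83 = 0.4443

Final: 0.4443


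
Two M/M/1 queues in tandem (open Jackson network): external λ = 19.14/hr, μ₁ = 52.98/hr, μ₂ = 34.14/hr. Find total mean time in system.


Each node sees arrival rate λ = 19.14/hr (tandem ⇒ throughput preserved).
W₁ = 1/(μ₁−λ) = 1/(52.98−19.14) = 0.02955 hr
W₂ = 1/(μ₂−λ) = 1/(34.14−19.14) = 0.06667 hr
W_total = W₁ + W₂ = 0.02955 + 0.06667 = 0.09622 hr

Final: 0.09622 hr


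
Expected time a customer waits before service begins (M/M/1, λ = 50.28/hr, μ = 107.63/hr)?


ρ = 50.28/107.63 = 0.4672
Wq = ρ/(μ−λ) = 0.4672/(107.63 − 50.28) = 0.4672/57.35 = 0.008146 hr

Final: 0.008146 hr


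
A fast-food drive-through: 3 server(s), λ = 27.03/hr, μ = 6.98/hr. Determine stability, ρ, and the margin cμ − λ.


Total capacity cμ = 3·6.98 = 20.94/hr
ρ = λ/(cμ) = 27.03/20.94 = 1.2908
Stable ⇔ ρ < 1: NO
Spare capacity = cμ − λ = 20.94 − 27.03 = -6.09/hr

Final: ρ = 1.2908; unstable; margin = -6.09/hr


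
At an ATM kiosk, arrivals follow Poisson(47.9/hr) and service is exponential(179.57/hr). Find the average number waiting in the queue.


ρ = 47.9/179.57 = 0.2667
Lq = ρ²/(1−ρ) = 0.07115/0.7333 = 0.09704

Final: 0.09704


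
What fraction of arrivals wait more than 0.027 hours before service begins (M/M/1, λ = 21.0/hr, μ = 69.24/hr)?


ρ = 21.0/69.24 = 0.3033
P(Wq > t) = ρ·e^{−(μ−λ)t} = 0.3033·e^{−1.3025}
= 0.3033·0.271857 = 0.082452

Final: 0.082452


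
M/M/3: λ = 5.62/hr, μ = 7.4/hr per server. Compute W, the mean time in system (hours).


a = 0.7595; ρ = 0.2532; P₀ = 0.466070
Lq = P₀·a^c·ρ/(c!(1−ρ)²) = 0.01544
Wq = Lq/λ = 0.01544/5.62 = 0.002748 hr
W = Wq + 1/μ = 0.002748 + 0.13514 = 0.13788 hr

Final: 0.13788 hr


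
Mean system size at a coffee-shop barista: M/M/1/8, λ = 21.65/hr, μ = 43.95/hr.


ρ = 21.65/43.95 = 0.4926
L = ρ[1 − (K+1)ρ^K + Kρ^(K+1)] / [(1−ρ)(1−ρ^(K+1))]
Numerator: 0.4926·(1 − 9·0.003467 + 8·0.001708) = 0.483964
Denominator: (0.5074)·(0.998292) = 0.506528
L = 0.483964/0.506528 = 0.9555

Final: 0.9555


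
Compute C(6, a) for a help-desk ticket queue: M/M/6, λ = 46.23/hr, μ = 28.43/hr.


a = λ/μ = 1.6261; ρ = a/6 = 0.2710
P₀ = 0.196614 (from M/M/c formula)
C(c,a) = [a^c/(c!(1−ρ))]·P₀ = [18.48767/(720·0.7290)]·0.196614
= 0.03522·0.196614 = 0.006925

Final: 0.006925


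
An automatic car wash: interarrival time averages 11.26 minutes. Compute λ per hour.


λ = 1/(interarrival time) in consistent units.
1 hour = 60 min, so λ = 60/11.26 = 5.3286 per hour

Final: 5.3286 /hr


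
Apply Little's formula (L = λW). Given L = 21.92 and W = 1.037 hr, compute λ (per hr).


λ = L/W = 21.92/1.037 = 21.1379 /hr

Final: 21.1379 /hr


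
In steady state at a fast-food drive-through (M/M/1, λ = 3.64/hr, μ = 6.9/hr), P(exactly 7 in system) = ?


ρ = 3.64/6.9 = 0.5275
P_n = (1−ρ)·ρ^n = (1 − 0.5275)·0.5275^7 = 0.4725·0.011370 = 0.005372

Final: 0.005372


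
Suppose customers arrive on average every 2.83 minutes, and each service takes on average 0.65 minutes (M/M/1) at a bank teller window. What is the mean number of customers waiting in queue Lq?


λ = 60/2.83 = 21.2014 /hr
μ = 60/0.65 = 92.3077 /hr
ρ = λ/μ = 21.2014/92.3077 = 0.2297
Lq = ρ²/(1−ρ) = 0.05275/0.7703 = 0.06848

Final: 0.06848


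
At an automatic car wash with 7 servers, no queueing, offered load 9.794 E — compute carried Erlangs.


B(7,9.794) = 0.399735 (Erlang-B)
Carried load = a(1 − B) = 9.794·(1 − 0.399735) = 9.794·0.600265 = 5.8790 E

Final: 5.8790 Erlangs


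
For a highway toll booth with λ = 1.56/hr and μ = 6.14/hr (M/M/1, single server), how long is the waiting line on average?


ρ = 1.56/6.14 = 0.2541
Lq = ρ²/(1−ρ) = 0.06455/0.7459 = 0.08654

Final: 0.08654


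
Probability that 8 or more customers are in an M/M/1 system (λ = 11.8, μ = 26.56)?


ρ = 11.8/26.56 = 0.4443
P(N ≥ n) = ρ^n = 0.4443^8 = 0.001518

Final: 0.001518


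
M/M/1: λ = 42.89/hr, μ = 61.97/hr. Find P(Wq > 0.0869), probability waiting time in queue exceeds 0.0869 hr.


ρ = 42.89/61.97 = 0.6921
P(Wq > t) = ρ·e^{−(μ−λ)t} = 0.6921·e^{−1.6581}
= 0.6921·0.190510 = 0.131854

Final: 0.131854


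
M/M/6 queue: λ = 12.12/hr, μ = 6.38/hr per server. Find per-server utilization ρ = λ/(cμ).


ρ = λ/(cμ) = 12.12/(6·6.38) = 12.12/38.28 = 0.3166

Final: 0.3166


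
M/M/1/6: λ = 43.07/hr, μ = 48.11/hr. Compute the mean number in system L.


ρ = 43.07/48.11 = 0.8952
L = ρ[1 − (K+1)ρ^K + Kρ^(K+1)] / [(1−ρ)(1−ρ^(K+1))]
Numerator: 0.8952·(1 − 7·0.514798 + 6·0.460868) = 0.144689
Denominator: (0.1048)·(0.539132) = 0.056479
L = 0.144689/0.056479 = 2.5618

Final: 2.5618


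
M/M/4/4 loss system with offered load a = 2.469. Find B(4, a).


B(c,a) = (a^c/c!) / Σ_{k=0}^{c} a^k/k!
a^4/4! = 1.548364
Σ terms (k=0..4): 1.00000 + 2.46900 + 3.04798 + 2.50849 + 1.54836 = 10.573833
B = 1.548364/10.573833 = 0.146434

Final: 0.146434


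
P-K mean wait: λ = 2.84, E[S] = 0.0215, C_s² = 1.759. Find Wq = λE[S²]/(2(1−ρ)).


ρ = λ·E[S] = 2.84·0.0215 = 0.06106
E[S²] = E[S]²(1+C_s²) = 0.0215²·(1+1.759) = 0.001275
Wq = λ·E[S²]/(2(1−ρ)) = 2.84·0.001275/(2·0.9389) = 0.001929 hr

Final: 0.001929 hr


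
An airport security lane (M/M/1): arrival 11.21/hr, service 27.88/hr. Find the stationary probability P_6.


ρ = 11.21/27.88 = 0.4021
P_n = (1−ρ)·ρ^n = (1 − 0.4021)·0.4021^6 = 0.5979·0.004225 = 0.002527

Final: 0.002527


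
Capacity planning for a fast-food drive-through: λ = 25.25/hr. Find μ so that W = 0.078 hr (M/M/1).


W = 1/(μ−λ) ⇒ μ − λ = 1/W = 1/0.078 = 12.8205
μ = λ + 1/W = 25.25 + 12.8205 = 38.0705 per hr

Final: 38.0705 /hr


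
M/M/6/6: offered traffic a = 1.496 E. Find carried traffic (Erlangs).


B(6,1.496) = 0.003491 (Erlang-B)
Carried load = a(1 − B) = 1.496·(1 − 0.003491) = 1.496·0.996509 = 1.4908 E

Final: 1.4908 Erlangs


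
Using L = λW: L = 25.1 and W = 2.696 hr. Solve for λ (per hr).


λ = L/W = 25.1/2.696 = 9.3101 /hr

Final: 9.3101 /hr


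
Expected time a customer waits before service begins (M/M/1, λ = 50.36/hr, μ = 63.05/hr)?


ρ = 50.36/63.05 = 0.7987
Wq = ρ/(μ−λ) = 0.7987/(63.05 − 50.36) = 0.7987/12.69 = 0.06294 hr

Final: 0.06294 hr


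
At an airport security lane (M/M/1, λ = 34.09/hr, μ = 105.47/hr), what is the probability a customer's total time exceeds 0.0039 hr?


W ~ Exponential(μ−λ) for M/M/1.
μ − λ = 105.47 − 34.09 = 71.3800
P(W > t) = e^{−(μ−λ)t} = e^{−0.2784} = 0.757008

Final: 0.757008


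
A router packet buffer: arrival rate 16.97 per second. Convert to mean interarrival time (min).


Mean interarrival time = 1/λ = 1/16.97 second = 0.05893 second
In minutes: 0.05893 × 0.0166667 = 0.0009821 min

Final: 0.0009821 min


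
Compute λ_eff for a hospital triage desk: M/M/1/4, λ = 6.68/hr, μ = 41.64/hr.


ρ = 0.1604; P_K = (1−ρ)ρ^4/(1−ρ^5) = 0.0005561
λ_eff = λ(1 − P_K) = 6.68·(1 − 0.0005561) = 6.68·0.999444 = 6.6763 /hr

Final: 6.6763 /hr


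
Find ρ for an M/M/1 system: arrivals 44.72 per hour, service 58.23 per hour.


ρ = λ/μ = 44.72/58.23 = 0.7680

Final: 0.7680


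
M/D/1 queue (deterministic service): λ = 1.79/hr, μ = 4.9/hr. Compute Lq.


ρ = 1.79/4.9 = 0.3653
M/D/1: Lq = ρ²/(2(1−ρ)) = 0.1334/(2·0.6347) = 0.10513

Final: 0.10513


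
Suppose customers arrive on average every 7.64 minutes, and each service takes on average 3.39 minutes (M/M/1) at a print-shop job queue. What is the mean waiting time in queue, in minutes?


λ = 60/7.64 = 7.8534 /hr
μ = 60/3.39 = 17.6991 /hr
ρ = λ/μ = 7.8534/17.6991 = 0.4437
Wq = ρ/(μ−λ) = 0.4437/(17.6991−7.8534) = 0.04507 hr
In minutes: 0.04507·60 = 2.704 min

Final: 2.704 min


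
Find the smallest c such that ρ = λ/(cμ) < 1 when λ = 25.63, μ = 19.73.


Stability requires cμ > λ ⇔ c > λ/μ.
λ/μ = 25.63/19.73 = 1.2990
Minimum integer c = ⌊1.2990⌋ + 1 = 2
Check: 2·19.73 = 39.46 > 25.63, while 1·19.73 = 19.73 ≤ 25.63

Final: 2 servers


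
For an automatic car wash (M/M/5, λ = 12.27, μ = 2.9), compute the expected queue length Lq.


a = λ/μ = 4.2310; ρ = a/5 = 0.8462
P₀ = 0.008801
Lq = P₀·a^c·ρ / (c!·(1−ρ)²) = 0.008801·1355.91612·0.8462/(120·0.02365)
= 3.55766

Final: 3.55766


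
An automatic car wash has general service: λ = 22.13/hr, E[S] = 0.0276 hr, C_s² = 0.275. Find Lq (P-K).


ρ = λ·E[S] = 22.13·0.0276 = 0.6108
Lq = ρ²(1+C_s²)/(2(1−ρ)) = 0.3731·(1+0.275)/(2·0.3892)
= 0.3731·1.2750/0.7784 = 0.61105

Final: 0.61105


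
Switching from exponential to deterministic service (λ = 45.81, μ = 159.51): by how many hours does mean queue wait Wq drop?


ρ = 45.81/159.51 = 0.2872
Wq(M/M/1) = ρ/(μ−λ) = 0.2872/113.70 = 0.002526 hr
Wq(M/D/1) = ρ/(2(μ−λ)) = 0.001263 hr
Savings = 0.002526 − 0.001263 = 0.001263 hr

Final: 0.001263 hr


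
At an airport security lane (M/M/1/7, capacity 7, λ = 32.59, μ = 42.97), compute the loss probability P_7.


ρ = λ/μ = 32.59/42.97 = 0.7584
P_K = (1−ρ)ρ^K/(1−ρ^(K+1)) = (0.2416·0.144355)/(1 − 0.109484)
= 0.034871/0.890516 = 0.039158

Final: 0.039158


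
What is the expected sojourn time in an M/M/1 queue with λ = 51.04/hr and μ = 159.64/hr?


W = 1/(μ−λ) = 1/(159.64 − 51.04) = 1/108.60 = 0.009208 hr

Final: 0.009208 hr


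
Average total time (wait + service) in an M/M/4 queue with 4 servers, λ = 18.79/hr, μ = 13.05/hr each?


a = 1.4398; ρ = 0.3600; P₀ = 0.235088
Lq = P₀·a^c·ρ/(c!(1−ρ)²) = 0.03699
Wq = Lq/λ = 0.03699/18.79 = 0.001969 hr
W = Wq + 1/μ = 0.001969 + 0.07663 = 0.07860 hr

Final: 0.07860 hr


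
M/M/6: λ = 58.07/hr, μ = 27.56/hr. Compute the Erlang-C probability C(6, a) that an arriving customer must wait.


a = λ/μ = 2.1070; ρ = a/6 = 0.3512
P₀ = 0.121351 (from M/M/c formula)
C(c,a) = [a^c/(c!(1−ρ))]·P₀ = [87.50557/(720·0.6488)]·0.121351
= 0.18732·0.121351 = 0.022731

Final: 0.022731


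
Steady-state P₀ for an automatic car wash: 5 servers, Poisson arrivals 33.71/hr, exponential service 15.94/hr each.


a = λ/μ = 33.71/15.94 = 2.1148; ρ = a/c = 0.4230
Σ_{k=0}^{4} a^k/k! (terms k=0..4) = 1.00000 + 2.11481 + 2.23620 + 1.57638 + 0.83343 = 7.76082
Tail: a^5/(5!(1−ρ)) = 42.30115/(120·0.5770) = 0.61089
P₀ = 1/(7.76082 + 0.61089) = 1/8.37171 = 0.119450

Final: 0.119450


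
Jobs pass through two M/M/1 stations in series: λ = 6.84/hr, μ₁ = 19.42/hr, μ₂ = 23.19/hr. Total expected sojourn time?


Each node sees arrival rate λ = 6.84/hr (tandem ⇒ throughput preserved).
W₁ = 1/(μ₁−λ) = 1/(19.42−6.84) = 0.07949 hr
W₂ = 1/(μ₂−λ) = 1/(23.19−6.84) = 0.06116 hr
W_total = W₁ + W₂ = 0.07949 + 0.06116 = 0.14065 hr

Final: 0.14065 hr


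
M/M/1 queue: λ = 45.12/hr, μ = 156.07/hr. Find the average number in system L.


ρ = λ/μ = 45.12/156.07 = 0.2891
L = ρ/(1−ρ) = 0.2891/(1 − 0.2891) = 0.2891/0.7109 = 0.4067

Final: 0.4067


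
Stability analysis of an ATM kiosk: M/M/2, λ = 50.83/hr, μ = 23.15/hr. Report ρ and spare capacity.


Total capacity cμ = 2·23.15 = 46.30/hr
ρ = λ/(cμ) = 50.83/46.30 = 1.0978
Stable ⇔ ρ < 1: NO
Spare capacity = cμ − λ = 46.30 − 50.83 = -4.53/hr

Final: ρ = 1.0978; unstable; margin = -4.53/hr


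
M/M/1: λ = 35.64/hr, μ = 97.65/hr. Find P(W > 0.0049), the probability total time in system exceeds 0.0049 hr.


W ~ Exponential(μ−λ) for M/M/1.
μ − λ = 97.65 − 35.64 = 62.0100
P(W > t) = e^{−(μ−λ)t} = e^{−0.3038} = 0.737972

Final: 0.737972


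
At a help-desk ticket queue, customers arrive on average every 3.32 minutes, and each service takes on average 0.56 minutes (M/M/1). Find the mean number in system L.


λ = 60/3.32 = 18.0723 /hr
μ = 60/0.56 = 107.1429 /hr
ρ = λ/μ = 18.0723/107.1429 = 0.1687
L = ρ/(1−ρ) = 0.1687/0.8313 = 0.2029

Final: 0.2029


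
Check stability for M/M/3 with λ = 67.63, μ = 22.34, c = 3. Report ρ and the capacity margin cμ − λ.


Total capacity cμ = 3·22.34 = 67.02/hr
ρ = λ/(cμ) = 67.63/67.02 = 1.0091
Stable ⇔ ρ < 1: NO
Spare capacity = cμ − λ = 67.02 − 67.63 = -0.61/hr

Final: ρ = 1.0091; unstable; margin = -0.61/hr


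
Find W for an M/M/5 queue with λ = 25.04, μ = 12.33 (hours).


a = 2.0308; ρ = 0.4062; P₀ = 0.130169
Lq = P₀·a^c·ρ/(c!(1−ρ)²) = 0.04316
Wq = Lq/λ = 0.04316/25.04 = 0.001724 hr
W = Wq + 1/μ = 0.001724 + 0.08110 = 0.08283 hr

Final: 0.08283 hr


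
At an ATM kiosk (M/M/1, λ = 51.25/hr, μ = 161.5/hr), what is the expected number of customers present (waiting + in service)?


ρ = λ/μ = 51.25/161.5 = 0.3173
L = ρ/(1−ρ) = 0.3173/(1 − 0.3173) = 0.3173/0.6827 = 0.4649

Final: 0.4649


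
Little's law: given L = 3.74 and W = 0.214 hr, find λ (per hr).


λ = L/W = 3.74/0.214 = 17.4766 /hr

Final: 17.4766 /hr


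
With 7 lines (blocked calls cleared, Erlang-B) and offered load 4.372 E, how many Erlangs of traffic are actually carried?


B(7,4.372) = 0.082817 (Erlang-B)
Carried load = a(1 − B) = 4.372·(1 − 0.082817) = 4.372·0.917183 = 4.0099 E

Final: 4.0099 Erlangs


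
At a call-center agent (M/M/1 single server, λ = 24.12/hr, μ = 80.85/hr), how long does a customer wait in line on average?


ρ = 24.12/80.85 = 0.2983
Wq = ρ/(μ−λ) = 0.2983/(80.85 − 24.12) = 0.2983/56.73 = 0.005259 hr

Final: 0.005259 hr


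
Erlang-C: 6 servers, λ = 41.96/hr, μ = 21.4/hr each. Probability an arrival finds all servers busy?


a = λ/μ = 1.9607; ρ = a/6 = 0.3268
P₀ = 0.140569 (from M/M/c formula)
C(c,a) = [a^c/(c!(1−ρ))]·P₀ = [56.82380/(720·0.6732)]·0.140569
= 0.11723·0.140569 = 0.016479

Final: 0.016479


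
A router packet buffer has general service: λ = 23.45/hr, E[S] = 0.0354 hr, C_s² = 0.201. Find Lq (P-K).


ρ = λ·E[S] = 23.45·0.0354 = 0.8301
Lq = ρ²(1+C_s²)/(2(1−ρ)) = 0.6891·(1+0.201)/(2·0.1699)
= 0.6891·1.2010/0.3397 = 2.43606

Final: 2.43606


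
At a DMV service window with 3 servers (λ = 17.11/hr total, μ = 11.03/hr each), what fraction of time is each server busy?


ρ = λ/(cμ) = 17.11/(3·11.03) = 17.11/33.09 = 0.5171

Final: 0.5171


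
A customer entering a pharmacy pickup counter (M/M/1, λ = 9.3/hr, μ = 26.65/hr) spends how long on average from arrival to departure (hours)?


W = 1/(μ−λ) = 1/(26.65 − 9.3) = 1/17.35 = 0.05764 hr

Final: 0.05764 hr


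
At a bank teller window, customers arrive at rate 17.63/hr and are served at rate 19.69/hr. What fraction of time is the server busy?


ρ = λ/μ = 17.63/19.69 = 0.8954

Final: 0.8954


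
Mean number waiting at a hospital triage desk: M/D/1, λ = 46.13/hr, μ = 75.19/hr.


ρ = 46.13/75.19 = 0.6135
M/D/1: Lq = ρ²/(2(1−ρ)) = 0.3764/(2·0.3865) = 0.48695

Final: 0.48695


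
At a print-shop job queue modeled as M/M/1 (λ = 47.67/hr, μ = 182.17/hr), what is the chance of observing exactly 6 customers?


ρ = 47.67/182.17 = 0.2617
P_n = (1−ρ)·ρ^n = (1 − 0.2617)·0.2617^6 = 0.7383·0.0003211 = 0.0002371

Final: 0.0002371


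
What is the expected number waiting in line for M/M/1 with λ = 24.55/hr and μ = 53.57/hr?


ρ = 24.55/53.57 = 0.4583
Lq = ρ²/(1−ρ) = 0.2100/0.5417 = 0.3877

Final: 0.3877


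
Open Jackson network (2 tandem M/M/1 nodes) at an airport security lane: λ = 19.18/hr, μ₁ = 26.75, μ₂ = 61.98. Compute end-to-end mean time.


Each node sees arrival rate λ = 19.18/hr (tandem ⇒ throughput preserved).
W₁ = 1/(μ₁−λ) = 1/(26.75−19.18) = 0.13210 hr
W₂ = 1/(μ₂−λ) = 1/(61.98−19.18) = 0.02336 hr
W_total = W₁ + W₂ = 0.13210 + 0.02336 = 0.15546 hr

Final: 0.15546 hr


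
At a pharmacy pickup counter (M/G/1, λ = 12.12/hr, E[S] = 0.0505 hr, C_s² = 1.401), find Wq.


ρ = λ·E[S] = 12.12·0.0505 = 0.6121
E[S²] = E[S]²(1+C_s²) = 0.0505²·(1+1.401) = 0.006123
Wq = λ·E[S²]/(2(1−ρ)) = 12.12·0.006123/(2·0.3879) = 0.09565 hr

Final: 0.09565 hr


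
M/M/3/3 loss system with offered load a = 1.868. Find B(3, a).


B(c,a) = (a^c/c!) / Σ_{k=0}^{c} a^k/k!
a^3/3! = 1.086374
Σ terms (k=0..3): 1.00000 + 1.86800 + 1.74471 + 1.08637 = 5.699086
B = 1.086374/5.699086 = 0.190622

Final: 0.190622


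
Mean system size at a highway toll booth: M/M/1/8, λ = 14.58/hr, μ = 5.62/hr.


ρ = 14.58/5.62 = 2.5943
L = ρ[1 − (K+1)ρ^K + Kρ^(K+1)] / [(1−ρ)(1−ρ^(K+1))]
Numerator: 2.5943·(1 − 9·2051.963670 + 8·5323.421763) = 62576.480721
Denominator: (-1.5943)·(-5322.421763) = 8485.569216
L = 62576.480721/8485.569216 = 7.3745

Final: 7.3745


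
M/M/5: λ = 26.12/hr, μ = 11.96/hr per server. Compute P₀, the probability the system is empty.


a = λ/μ = 26.12/11.96 = 2.1839; ρ = a/c = 0.4368
Σ_{k=0}^{4} a^k/k! (terms k=0..4) = 1.00000 + 2.18395 + 2.38481 + 1.73610 + 0.94789 = 8.25274
Tail: a^5/(5!(1−ρ)) = 49.68325/(120·0.5632) = 0.73512
P₀ = 1/(8.25274 + 0.73512) = 1/8.98786 = 0.111261

Final: 0.111261


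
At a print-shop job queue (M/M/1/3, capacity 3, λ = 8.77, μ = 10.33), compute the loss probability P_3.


ρ = λ/μ = 8.77/10.33 = 0.8490
P_K = (1−ρ)ρ^K/(1−ρ^(K+1)) = (0.1510·0.611924)/(1 − 0.519514)
= 0.092411/0.480486 = 0.192327

Final: 0.192327


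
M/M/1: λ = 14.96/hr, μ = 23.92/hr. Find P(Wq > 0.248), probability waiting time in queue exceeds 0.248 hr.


ρ = 14.96/23.92 = 0.6254
P(Wq > t) = ρ·e^{−(μ−λ)t} = 0.6254·e^{−2.2221}
= 0.6254·0.108383 = 0.067785

Final: 0.067785


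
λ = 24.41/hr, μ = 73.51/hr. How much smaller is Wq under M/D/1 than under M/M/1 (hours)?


ρ = 24.41/73.51 = 0.3321
Wq(M/M/1) = ρ/(μ−λ) = 0.3321/49.10 = 0.006763 hr
Wq(M/D/1) = ρ/(2(μ−λ)) = 0.003382 hr
Savings = 0.006763 − 0.003382 = 0.003382 hr

Final: 0.003382 hr


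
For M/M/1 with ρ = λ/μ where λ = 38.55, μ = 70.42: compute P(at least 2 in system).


ρ = 38.55/70.42 = 0.5474
P(N ≥ n) = ρ^n = 0.5474^2 = 0.299679

Final: 0.299679


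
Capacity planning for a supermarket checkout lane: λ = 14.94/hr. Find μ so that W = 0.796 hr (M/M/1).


W = 1/(μ−λ) ⇒ μ − λ = 1/W = 1/0.796 = 1.2563
μ = λ + 1/W = 14.94 + 1.2563 = 16.1963 per hr

Final: 16.1963 /hr


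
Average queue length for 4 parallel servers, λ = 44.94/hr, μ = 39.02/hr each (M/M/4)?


a = λ/μ = 1.1517; ρ = a/4 = 0.2879
P₀ = 0.315207
Lq = P₀·a^c·ρ / (c!·(1−ρ)²) = 0.315207·1.75948·0.2879/(24·0.50704)
= 0.01312

Final: 0.01312


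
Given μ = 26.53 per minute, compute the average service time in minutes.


Mean service time = 1/μ = 1/26.53 minute = 0.03769 minute
In minutes: 0.03769 × 1 = 0.03769 min

Final: 0.03769 min


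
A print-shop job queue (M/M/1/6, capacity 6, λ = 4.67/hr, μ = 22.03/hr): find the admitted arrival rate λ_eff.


ρ = 0.2120; P_K = (1−ρ)ρ^6/(1−ρ^7) = 0.00007151
λ_eff = λ(1 − P_K) = 4.67·(1 − 0.00007151) = 4.67·0.999928 = 4.6697 /hr

Final: 4.6697 /hr


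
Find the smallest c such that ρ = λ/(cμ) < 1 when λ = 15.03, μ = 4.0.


Stability requires cμ > λ ⇔ c > λ/μ.
λ/μ = 15.03/4.0 = 3.7575
Minimum integer c = ⌊3.7575⌋ + 1 = 4
Check: 4·4.0 = 16.00 > 15.03, while 3·4.0 = 12.00 ≤ 15.03

Final: 4 servers


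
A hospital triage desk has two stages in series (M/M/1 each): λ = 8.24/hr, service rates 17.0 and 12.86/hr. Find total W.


Each node sees arrival rate λ = 8.24/hr (tandem ⇒ throughput preserved).
W₁ = 1/(μ₁−λ) = 1/(17.0−8.24) = 0.11416 hr
W₂ = 1/(μ₂−λ) = 1/(12.86−8.24) = 0.21645 hr
W_total = W₁ + W₂ = 0.11416 + 0.21645 = 0.33061 hr

Final: 0.33061 hr


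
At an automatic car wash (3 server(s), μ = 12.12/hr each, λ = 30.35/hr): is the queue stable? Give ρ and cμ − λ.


Total capacity cμ = 3·12.12 = 36.36/hr
ρ = λ/(cμ) = 30.35/36.36 = 0.8347
Stable ⇔ ρ < 1: YES
Spare capacity = cμ − λ = 36.36 − 30.35 = 6.01/hr

Final: ρ = 0.8347; stable; margin = 6.01/hr


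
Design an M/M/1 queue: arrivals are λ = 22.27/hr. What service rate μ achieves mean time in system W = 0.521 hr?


W = 1/(μ−λ) ⇒ μ − λ = 1/W = 1/0.521 = 1.9194
μ = λ + 1/W = 22.27 + 1.9194 = 24.1894 per hr

Final: 24.1894 /hr


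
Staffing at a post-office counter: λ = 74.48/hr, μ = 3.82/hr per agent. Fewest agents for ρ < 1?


Stability requires cμ > λ ⇔ c > λ/μ.
λ/μ = 74.48/3.82 = 19.4974
Minimum integer c = ⌊19.4974⌋ + 1 = 20
Check: 20·3.82 = 76.40 > 74.48, while 19·3.82 = 72.58 ≤ 74.48

Final: 20 servers


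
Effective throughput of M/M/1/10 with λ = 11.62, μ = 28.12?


ρ = 0.4132; P_K = (1−ρ)ρ^10/(1−ρ^11) = 0.00008519
λ_eff = λ(1 − P_K) = 11.62·(1 − 0.00008519) = 11.62·0.999915 = 11.6190 /hr

Final: 11.6190 /hr


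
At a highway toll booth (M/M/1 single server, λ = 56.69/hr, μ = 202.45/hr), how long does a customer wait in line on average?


ρ = 56.69/202.45 = 0.2800
Wq = ρ/(μ−λ) = 0.2800/(202.45 − 56.69) = 0.2800/145.76 = 0.001921 hr

Final: 0.001921 hr


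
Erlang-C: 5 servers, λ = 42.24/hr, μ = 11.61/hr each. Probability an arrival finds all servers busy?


a = λ/μ = 3.6382; ρ = a/5 = 0.7276
P₀ = 0.021697 (from M/M/c formula)
C(c,a) = [a^c/(c!(1−ρ))]·P₀ = [637.46809/(120·0.2724)]·0.021697
= 19.50507·0.021697 = 0.423207

Final: 0.423207


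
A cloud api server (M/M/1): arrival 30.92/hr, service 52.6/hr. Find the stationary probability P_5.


ρ = 30.92/52.6 = 0.5878
P_n = (1−ρ)·ρ^n = (1 − 0.5878)·0.5878^5 = 0.4122·0.070189 = 0.028930

Final: 0.028930


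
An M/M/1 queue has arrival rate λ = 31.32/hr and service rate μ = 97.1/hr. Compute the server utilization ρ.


ρ = λ/μ = 31.32/97.1 = 0.3226

Final: 0.3226


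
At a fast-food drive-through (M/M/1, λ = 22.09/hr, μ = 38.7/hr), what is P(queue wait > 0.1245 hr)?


ρ = 22.09/38.7 = 0.5708
P(Wq > t) = ρ·e^{−(μ−λ)t} = 0.5708·e^{−2.0679}
= 0.5708·0.126445 = 0.072175

Final: 0.072175


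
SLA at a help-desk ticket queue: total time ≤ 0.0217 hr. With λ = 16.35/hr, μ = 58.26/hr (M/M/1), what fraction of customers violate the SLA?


W ~ Exponential(μ−λ) for M/M/1.
μ − λ = 58.26 − 16.35 = 41.9100
P(W > t) = e^{−(μ−λ)t} = e^{−0.9094} = 0.402747

Final: 0.402747


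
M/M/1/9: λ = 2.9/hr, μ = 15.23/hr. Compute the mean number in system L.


ρ = 2.9/15.23 = 0.1904
L = ρ[1 − (K+1)ρ^K + Kρ^(K+1)] / [(1−ρ)(1−ρ^(K+1))]
Numerator: 0.1904·(1 − 10·0.0000003291 + 9·0.00000006266) = 0.190413
Denominator: (0.8096)·(1.000000) = 0.809586
L = 0.190413/0.809586 = 0.2352

Final: 0.2352


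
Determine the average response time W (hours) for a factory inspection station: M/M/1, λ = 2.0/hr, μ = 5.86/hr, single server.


W = 1/(μ−λ) = 1/(5.86 − 2.0) = 1/3.86 = 0.2591 hr

Final: 0.2591 hr


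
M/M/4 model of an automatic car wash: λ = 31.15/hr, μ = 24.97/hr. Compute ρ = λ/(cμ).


ρ = λ/(cμ) = 31.15/(4·24.97) = 31.15/99.88 = 0.3119

Final: 0.3119


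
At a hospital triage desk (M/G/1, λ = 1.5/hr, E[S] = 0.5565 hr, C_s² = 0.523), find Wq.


ρ = λ·E[S] = 1.5·0.5565 = 0.8347
E[S²] = E[S]²(1+C_s²) = 0.5565²·(1+0.523) = 0.471661
Wq = λ·E[S²]/(2(1−ρ)) = 1.5·0.471661/(2·0.1653) = 2.14067 hr

Final: 2.14067 hr


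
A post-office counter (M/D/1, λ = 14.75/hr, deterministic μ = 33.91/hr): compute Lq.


ρ = 14.75/33.91 = 0.4350
M/D/1: Lq = ρ²/(2(1−ρ)) = 0.1892/(2·0.5650) = 0.16743

Final: 0.16743


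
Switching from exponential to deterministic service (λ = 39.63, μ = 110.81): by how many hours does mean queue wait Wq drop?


ρ = 39.63/110.81 = 0.3576
Wq(M/M/1) = ρ/(μ−λ) = 0.3576/71.18 = 0.005024 hr
Wq(M/D/1) = ρ/(2(μ−λ)) = 0.002512 hr
Savings = 0.005024 − 0.002512 = 0.002512 hr

Final: 0.002512 hr


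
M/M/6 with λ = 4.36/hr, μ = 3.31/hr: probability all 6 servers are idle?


a = λ/μ = 4.36/3.31 = 1.3172; ρ = a/c = 0.2195
Σ_{k=0}^{5} a^k/k! (terms k=0..5) = 1.00000 + 1.31722 + 0.86753 + 0.38091 + 0.12544 + 0.03305 = 3.72415
Tail: a^6/(6!(1−ρ)) = 5.22337/(720·0.7805) = 0.009295
P₀ = 1/(3.72415 + 0.009295) = 1/3.73344 = 0.267849

Final: 0.267849


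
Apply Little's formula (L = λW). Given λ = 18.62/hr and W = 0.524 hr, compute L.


L = λW = 18.62·0.524 = 9.7569

Final: 9.7569


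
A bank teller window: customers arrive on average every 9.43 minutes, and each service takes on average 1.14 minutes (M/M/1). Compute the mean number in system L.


λ = 60/9.43 = 6.3627 /hr
μ = 60/1.14 = 52.6316 /hr
ρ = λ/μ = 6.3627/52.6316 = 0.1209
L = ρ/(1−ρ) = 0.1209/0.8791 = 0.1375

Final: 0.1375


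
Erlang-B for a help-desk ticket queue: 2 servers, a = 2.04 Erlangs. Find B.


B(c,a) = (a^c/c!) / Σ_{k=0}^{c} a^k/k!
a^2/2! = 2.080800
Σ terms (k=0..2): 1.00000 + 2.04000 + 2.08080 = 5.120800
B = 2.080800/5.120800 = 0.406343

Final: 0.406343


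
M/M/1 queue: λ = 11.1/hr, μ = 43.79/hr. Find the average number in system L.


ρ = λ/μ = 11.1/43.79 = 0.2535
L = ρ/(1−ρ) = 0.2535/(1 − 0.2535) = 0.2535/0.7465 = 0.3396

Final: 0.3396


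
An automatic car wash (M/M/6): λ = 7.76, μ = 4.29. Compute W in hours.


a = 1.8089; ρ = 0.3015; P₀ = 0.163710
Lq = P₀·a^c·ρ/(c!(1−ρ)²) = 0.004921
Wq = Lq/λ = 0.004921/7.76 = 0.0006342 hr
W = Wq + 1/μ = 0.0006342 + 0.23310 = 0.23373 hr

Final: 0.23373 hr


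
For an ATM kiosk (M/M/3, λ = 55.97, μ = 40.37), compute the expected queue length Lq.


a = λ/μ = 1.3864; ρ = a/3 = 0.4621
P₀ = 0.239618
Lq = P₀·a^c·ρ / (c!·(1−ρ)²) = 0.239618·2.66495·0.4621/(6·0.28929)
= 0.17002

Final: 0.17002


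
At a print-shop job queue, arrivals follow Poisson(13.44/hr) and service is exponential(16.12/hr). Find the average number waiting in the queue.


ρ = 13.44/16.12 = 0.8337
Lq = ρ²/(1−ρ) = 0.6951/0.1663 = 4.1812

Final: 4.1812


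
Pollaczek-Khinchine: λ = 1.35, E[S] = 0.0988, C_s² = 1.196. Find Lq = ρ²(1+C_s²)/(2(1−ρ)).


ρ = λ·E[S] = 1.35·0.0988 = 0.1334
Lq = ρ²(1+C_s²)/(2(1−ρ)) = 0.01779·(1+1.196)/(2·0.8666)
= 0.01779·2.1960/1.7332 = 0.02254

Final: 0.02254


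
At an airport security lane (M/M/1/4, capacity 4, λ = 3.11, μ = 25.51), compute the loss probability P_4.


ρ = λ/μ = 3.11/25.51 = 0.1219
P_K = (1−ρ)ρ^K/(1−ρ^(K+1)) = (0.8781·0.0002209)/(1 − 0.00002693)
= 0.0001940/0.999973 = 0.0001940

Final: 0.0001940


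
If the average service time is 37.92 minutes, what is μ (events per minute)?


μ = 1/(service time) in consistent units.
1 minute = 1 min, so μ = 1/37.92 = 0.02637 per minute

Final: 0.02637 /min


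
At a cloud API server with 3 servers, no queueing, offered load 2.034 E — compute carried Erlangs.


B(3,2.034) = 0.215600 (Erlang-B)
Carried load = a(1 − B) = 2.034·(1 − 0.215600) = 2.034·0.784400 = 1.5955 E

Final: 1.5955 Erlangs


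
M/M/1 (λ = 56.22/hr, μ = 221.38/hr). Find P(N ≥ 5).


ρ = 56.22/221.38 = 0.2540
P(N ≥ n) = ρ^n = 0.2540^5 = 0.001056

Final: 0.001056


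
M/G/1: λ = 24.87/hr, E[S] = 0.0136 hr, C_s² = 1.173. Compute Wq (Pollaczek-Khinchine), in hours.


ρ = λ·E[S] = 24.87·0.0136 = 0.3382
E[S²] = E[S]²(1+C_s²) = 0.0136²·(1+1.173) = 0.0004019
Wq = λ·E[S²]/(2(1−ρ)) = 24.87·0.0004019/(2·0.6618) = 0.007552 hr

Final: 0.007552 hr


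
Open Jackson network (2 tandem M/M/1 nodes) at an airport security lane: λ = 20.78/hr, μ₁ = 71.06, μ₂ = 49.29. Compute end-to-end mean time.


Each node sees arrival rate λ = 20.78/hr (tandem ⇒ throughput preserved).
W₁ = 1/(μ₁−λ) = 1/(71.06−20.78) = 0.01989 hr
W₂ = 1/(μ₂−λ) = 1/(49.29−20.78) = 0.03508 hr
W_total = W₁ + W₂ = 0.01989 + 0.03508 = 0.05496 hr

Final: 0.05496 hr


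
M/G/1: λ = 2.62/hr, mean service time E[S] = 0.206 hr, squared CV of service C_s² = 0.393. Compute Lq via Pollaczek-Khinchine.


ρ = λ·E[S] = 2.62·0.206 = 0.5397
Lq = ρ²(1+C_s²)/(2(1−ρ)) = 0.2913·(1+0.393)/(2·0.4603)
= 0.2913·1.3930/0.9206 = 0.44079

Final: 0.44079


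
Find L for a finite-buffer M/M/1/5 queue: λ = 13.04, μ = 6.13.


ρ = 13.04/6.13 = 2.1272
L = ρ[1 − (K+1)ρ^K + Kρ^(K+1)] / [(1−ρ)(1−ρ^(K+1))]
Numerator: 2.1272·(1 − 6·43.559771 + 5·92.662220) = 431.729249
Denominator: (-1.1272)·(-91.662220) = 103.325602
L = 431.729249/103.325602 = 4.1783

Final: 4.1783


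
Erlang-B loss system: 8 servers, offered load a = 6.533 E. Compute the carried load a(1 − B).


B(8,6.533) = 0.151988 (Erlang-B)
Carried load = a(1 − B) = 6.533·(1 − 0.151988) = 6.533·0.848012 = 5.5401 E

Final: 5.5401 Erlangs


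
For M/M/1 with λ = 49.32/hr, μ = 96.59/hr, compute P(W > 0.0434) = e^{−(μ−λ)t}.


W ~ Exponential(μ−λ) for M/M/1.
μ − λ = 96.59 − 49.32 = 47.2700
P(W > t) = e^{−(μ−λ)t} = e^{−2.0515} = 0.128540

Final: 0.128540


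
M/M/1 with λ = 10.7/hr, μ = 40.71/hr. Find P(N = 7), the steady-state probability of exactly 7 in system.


ρ = 10.7/40.71 = 0.2628
P_n = (1−ρ)·ρ^n = (1 − 0.2628)·0.2628^7 = 0.7372·0.00008665 = 0.00006388

Final: 0.00006388


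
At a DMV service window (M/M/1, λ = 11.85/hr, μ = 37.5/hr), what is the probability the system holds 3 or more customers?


ρ = 11.85/37.5 = 0.3160
P(N ≥ n) = ρ^n = 0.3160^3 = 0.031554

Final: 0.031554


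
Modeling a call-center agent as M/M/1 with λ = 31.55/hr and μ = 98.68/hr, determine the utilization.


ρ = λ/μ = 31.55/98.68 = 0.3197

Final: 0.3197


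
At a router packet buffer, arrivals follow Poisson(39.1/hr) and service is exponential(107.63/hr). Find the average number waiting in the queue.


ρ = 39.1/107.63 = 0.3633
Lq = ρ²/(1−ρ) = 0.1320/0.6367 = 0.2073

Final: 0.2073


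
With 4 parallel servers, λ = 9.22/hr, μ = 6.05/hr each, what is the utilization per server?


ρ = λ/(cμ) = 9.22/(4·6.05) = 9.22/24.20 = 0.3810

Final: 0.3810


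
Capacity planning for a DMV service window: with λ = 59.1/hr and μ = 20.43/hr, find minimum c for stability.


Stability requires cμ > λ ⇔ c > λ/μ.
λ/μ = 59.1/20.43 = 2.8928
Minimum integer c = ⌊2.8928⌋ + 1 = 3
Check: 3·20.43 = 61.29 > 59.1, while 2·20.43 = 40.86 ≤ 59.1

Final: 3 servers


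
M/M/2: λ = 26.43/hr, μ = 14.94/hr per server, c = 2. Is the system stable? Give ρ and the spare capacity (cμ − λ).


Total capacity cμ = 2·14.94 = 29.88/hr
ρ = λ/(cμ) = 26.43/29.88 = 0.8845
Stable ⇔ ρ < 1: YES
Spare capacity = cμ − λ = 29.88 − 26.43 = 3.45/hr

Final: ρ = 0.8845; stable; margin = 3.45/hr


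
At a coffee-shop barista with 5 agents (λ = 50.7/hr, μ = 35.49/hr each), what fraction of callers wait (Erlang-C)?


a = λ/μ = 1.4286; ρ = a/5 = 0.2857
P₀ = 0.239358 (from M/M/c formula)
C(c,a) = [a^c/(c!(1−ρ))]·P₀ = [5.94990/(120·0.7143)]·0.239358
= 0.06942·0.239358 = 0.016615

Final: 0.016615


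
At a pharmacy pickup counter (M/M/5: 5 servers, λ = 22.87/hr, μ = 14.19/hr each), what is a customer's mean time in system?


a = 1.6117; ρ = 0.3223; P₀ = 0.199080
Lq = P₀·a^c·ρ/(c!(1−ρ)²) = 0.01266
Wq = Lq/λ = 0.01266/22.87 = 0.0005537 hr
W = Wq + 1/μ = 0.0005537 + 0.07047 = 0.07103 hr

Final: 0.07103 hr


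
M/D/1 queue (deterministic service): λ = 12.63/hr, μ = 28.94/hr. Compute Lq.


ρ = 12.63/28.94 = 0.4364
M/D/1: Lq = ρ²/(2(1−ρ)) = 0.1905/(2·0.5636) = 0.16898

Final: 0.16898


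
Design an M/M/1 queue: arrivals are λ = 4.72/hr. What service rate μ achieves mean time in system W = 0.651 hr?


W = 1/(μ−λ) ⇒ μ − λ = 1/W = 1/0.651 = 1.5361
μ = λ + 1/W = 4.72 + 1.5361 = 6.2561 per hr

Final: 6.2561 /hr


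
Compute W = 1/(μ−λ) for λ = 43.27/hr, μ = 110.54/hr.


W = 1/(μ−λ) = 1/(110.54 − 43.27) = 1/67.27 = 0.01487 hr

Final: 0.01487 hr


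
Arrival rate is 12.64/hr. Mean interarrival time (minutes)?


Mean interarrival time = 1/λ = 1/12.64 hour = 0.07911 hour
In minutes: 0.07911 × 60 = 4.7468 min

Final: 4.7468 min


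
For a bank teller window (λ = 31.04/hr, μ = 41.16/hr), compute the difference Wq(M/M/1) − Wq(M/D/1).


ρ = 31.04/41.16 = 0.7541
Wq(M/M/1) = ρ/(μ−λ) = 0.7541/10.12 = 0.07452 hr
Wq(M/D/1) = ρ/(2(μ−λ)) = 0.03726 hr
Savings = 0.07452 − 0.03726 = 0.03726 hr

Final: 0.03726 hr


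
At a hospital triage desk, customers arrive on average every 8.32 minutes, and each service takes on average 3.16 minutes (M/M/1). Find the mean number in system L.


λ = 60/8.32 = 7.2115 /hr
μ = 60/3.16 = 18.9873 /hr
ρ = λ/μ = 7.2115/18.9873 = 0.3798
L = ρ/(1−ρ) = 0.3798/0.6202 = 0.6124

Final: 0.6124


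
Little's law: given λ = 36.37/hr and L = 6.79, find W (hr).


W = L/λ = 6.79/36.37 = 0.1867 hr

Final: 0.1867 hr


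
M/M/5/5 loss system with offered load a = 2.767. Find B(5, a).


B(c,a) = (a^c/c!) / Σ_{k=0}^{c} a^k/k!
a^5/5! = 1.351651
Σ terms (k=0..5): 1.00000 + 2.76700 + 3.82814 + 3.53083 + 2.44245 + 1.35165 = 14.920069
B = 1.351651/14.920069 = 0.090593

Final: 0.090593


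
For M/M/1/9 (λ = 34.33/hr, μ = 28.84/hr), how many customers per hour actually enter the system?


ρ = 1.1904; P_K = (1−ρ)ρ^9/(1−ρ^10) = 0.193857
λ_eff = λ(1 − P_K) = 34.33·(1 − 0.193857) = 34.33·0.806143 = 27.6749 /hr

Final: 27.6749 /hr


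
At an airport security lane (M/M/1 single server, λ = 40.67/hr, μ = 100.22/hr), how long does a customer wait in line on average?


ρ = 40.67/100.22 = 0.4058
Wq = ρ/(μ−λ) = 0.4058/(100.22 − 40.67) = 0.4058/59.55 = 0.006815 hr

Final: 0.006815 hr


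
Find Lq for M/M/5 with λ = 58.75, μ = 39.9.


a = λ/μ = 1.4724; ρ = a/5 = 0.2945
P₀ = 0.229037
Lq = P₀·a^c·ρ / (c!·(1−ρ)²) = 0.229037·6.92110·0.2945/(120·0.49775)
= 0.007815

Final: 0.007815


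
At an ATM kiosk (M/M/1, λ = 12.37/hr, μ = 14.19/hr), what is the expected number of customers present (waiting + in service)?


ρ = λ/μ = 12.37/14.19 = 0.8717
L = ρ/(1−ρ) = 0.8717/(1 − 0.8717) = 0.8717/0.1283 = 6.7967

Final: 6.7967


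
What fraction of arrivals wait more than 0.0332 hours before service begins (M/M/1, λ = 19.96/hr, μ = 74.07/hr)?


ρ = 19.96/74.07 = 0.2695
P(Wq > t) = ρ·e^{−(μ−λ)t} = 0.2695·e^{−1.7965}
= 0.2695·0.165886 = 0.044702

Final: 0.044702


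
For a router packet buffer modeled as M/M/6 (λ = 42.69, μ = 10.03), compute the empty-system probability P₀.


a = λ/μ = 42.69/10.03 = 4.2562; ρ = a/c = 0.7094
Σ_{k=0}^{5} a^k/k! (terms k=0..5) = 1.00000 + 4.25623 + 9.05775 + 12.85063 + 13.67381 + 11.63978 = 52.47821
Tail: a^6/(6!(1−ρ)) = 5944.99277/(720·0.2906) = 28.41065
P₀ = 1/(52.47821 + 28.41065) = 1/80.88886 = 0.012363

Final: 0.012363


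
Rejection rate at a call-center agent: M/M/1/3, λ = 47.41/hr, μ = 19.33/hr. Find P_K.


ρ = λ/μ = 47.41/19.33 = 2.4527
P_K = (1−ρ)ρ^K/(1−ρ^(K+1)) = (-1.4527·14.754154)/(1 − 36.186985)
= -21.432832/-35.186985 = 0.609112

Final: 0.609112


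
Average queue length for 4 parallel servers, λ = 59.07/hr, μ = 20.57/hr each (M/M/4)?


a = λ/μ = 2.8717; ρ = a/4 = 0.7179
P₀ = 0.045483
Lq = P₀·a^c·ρ / (c!·(1−ρ)²) = 0.045483·68.00341·0.7179/(24·0.07957)
= 1.16272

Final: 1.16272


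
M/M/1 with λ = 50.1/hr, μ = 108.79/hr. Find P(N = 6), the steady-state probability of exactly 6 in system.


ρ = 50.1/108.79 = 0.4605
P_n = (1−ρ)·ρ^n = (1 − 0.4605)·0.4605^6 = 0.5395·0.009539 = 0.005146

Final: 0.005146


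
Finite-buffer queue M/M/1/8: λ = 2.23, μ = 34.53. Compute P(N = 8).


ρ = λ/μ = 2.23/34.53 = 0.06458
P_K = (1−ρ)ρ^K/(1−ρ^(K+1)) = (0.9354·3.026e-10)/(1 − 1.954e-11)
= 2.831e-10/1.000000 = 2.831e-10

Final: 2.831e-10


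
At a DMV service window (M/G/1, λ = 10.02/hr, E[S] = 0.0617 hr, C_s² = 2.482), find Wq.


ρ = λ·E[S] = 10.02·0.0617 = 0.6182
E[S²] = E[S]²(1+C_s²) = 0.0617²·(1+2.482) = 0.013256
Wq = λ·E[S²]/(2(1−ρ)) = 10.02·0.013256/(2·0.3818) = 0.17396 hr

Final: 0.17396 hr


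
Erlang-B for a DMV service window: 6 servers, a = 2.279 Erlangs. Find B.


B(c,a) = (a^c/c!) / Σ_{k=0}^{c} a^k/k!
a^6/6! = 0.194596
Σ terms (k=0..6): 1.00000 + 2.27900 + 2.59692 + 1.97279 + 1.12400 + 0.51232 + 0.19460 = 9.679628
B = 0.194596/9.679628 = 0.020104

Final: 0.020104


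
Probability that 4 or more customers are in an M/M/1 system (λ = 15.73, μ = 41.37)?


ρ = 15.73/41.37 = 0.3802
P(N ≥ n) = ρ^n = 0.3802^4 = 0.020901

Final: 0.020901


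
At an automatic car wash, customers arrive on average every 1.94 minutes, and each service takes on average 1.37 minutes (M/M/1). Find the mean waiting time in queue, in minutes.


λ = 60/1.94 = 30.9278 /hr
μ = 60/1.37 = 43.7956 /hr
ρ = λ/μ = 30.9278/43.7956 = 0.7062
Wq = ρ/(μ−λ) = 0.7062/(43.7956−30.9278) = 0.05488 hr
In minutes: 0.05488·60 = 3.293 min

Final: 3.293 min


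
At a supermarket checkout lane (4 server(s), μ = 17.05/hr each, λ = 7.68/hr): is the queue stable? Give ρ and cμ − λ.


Total capacity cμ = 4·17.05 = 68.20/hr
ρ = λ/(cμ) = 7.68/68.20 = 0.1126
Stable ⇔ ρ < 1: YES
Spare capacity = cμ − λ = 68.20 − 7.68 = 60.52/hr

Final: ρ = 0.1126; stable; margin = 60.52/hr


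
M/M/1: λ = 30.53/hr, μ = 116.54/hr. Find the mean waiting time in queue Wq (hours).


ρ = 30.53/116.54 = 0.2620
Wq = ρ/(μ−λ) = 0.2620/(116.54 − 30.53) = 0.2620/86.01 = 0.003046 hr

Final: 0.003046 hr


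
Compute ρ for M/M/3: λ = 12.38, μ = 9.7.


ρ = λ/(cμ) = 12.38/(3·9.7) = 12.38/29.10 = 0.4254

Final: 0.4254


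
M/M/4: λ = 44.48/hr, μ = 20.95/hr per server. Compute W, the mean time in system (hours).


a = 2.1232; ρ = 0.5308; P₀ = 0.113940
Lq = P₀·a^c·ρ/(c!(1−ρ)²) = 0.23258
Wq = Lq/λ = 0.23258/44.48 = 0.005229 hr
W = Wq + 1/μ = 0.005229 + 0.04773 = 0.05296 hr

Final: 0.05296 hr


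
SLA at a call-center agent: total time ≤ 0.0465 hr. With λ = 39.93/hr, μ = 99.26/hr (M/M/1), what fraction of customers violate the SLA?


W ~ Exponential(μ−λ) for M/M/1.
μ − λ = 99.26 − 39.93 = 59.3300
P(W > t) = e^{−(μ−λ)t} = e^{−2.7588} = 0.063365

Final: 0.063365
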